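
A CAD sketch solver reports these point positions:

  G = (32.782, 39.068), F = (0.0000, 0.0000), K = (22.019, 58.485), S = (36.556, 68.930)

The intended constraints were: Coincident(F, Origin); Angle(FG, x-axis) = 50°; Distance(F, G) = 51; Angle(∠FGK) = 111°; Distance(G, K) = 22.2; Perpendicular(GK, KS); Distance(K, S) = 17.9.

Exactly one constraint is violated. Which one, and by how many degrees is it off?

Perpendicular(GK, KS) — off by 6.70°.

F = (0.00, 0.00) ✓; FG at 50.00° ✓; |FG| = 51.00 ✓; ∠FGK = 111.0° ✓; |GK| = 22.20 ✓; ∠(GK, KS) = 83.30° ✗; |KS| = 17.90 ✓.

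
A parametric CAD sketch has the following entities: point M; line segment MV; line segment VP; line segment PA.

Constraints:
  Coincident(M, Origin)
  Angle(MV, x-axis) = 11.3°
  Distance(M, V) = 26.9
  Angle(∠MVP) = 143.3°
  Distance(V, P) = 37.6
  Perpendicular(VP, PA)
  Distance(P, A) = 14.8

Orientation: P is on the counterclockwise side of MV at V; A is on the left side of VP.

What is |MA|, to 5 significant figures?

59.182

∠MVP = 143.3°, so VP runs at 11.3° + (180° − 143.3°) = 48.000° from the x-axis; with |VP| = 37.6, P = V + 37.6·(cos 48.000°, sin 48.000°) = (51.538, 33.213). VP is perpendicular to PA; with |PA| = 14.8 on the left of VP, A = P + 14.8·(-0.74314, 0.66913) = (40.539, 43.116). Then |MA| = |A − M| = 59.182.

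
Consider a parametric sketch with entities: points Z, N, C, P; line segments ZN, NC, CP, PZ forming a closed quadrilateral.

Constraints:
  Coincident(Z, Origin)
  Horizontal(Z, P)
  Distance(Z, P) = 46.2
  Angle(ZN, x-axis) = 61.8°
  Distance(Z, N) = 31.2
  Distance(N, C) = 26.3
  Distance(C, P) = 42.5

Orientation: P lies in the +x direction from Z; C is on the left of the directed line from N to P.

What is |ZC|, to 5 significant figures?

55.601

Checks: Z = (0.00, 0.00) ✓; |NC| = 26.30 ✓; |CP| = 42.50 ✓.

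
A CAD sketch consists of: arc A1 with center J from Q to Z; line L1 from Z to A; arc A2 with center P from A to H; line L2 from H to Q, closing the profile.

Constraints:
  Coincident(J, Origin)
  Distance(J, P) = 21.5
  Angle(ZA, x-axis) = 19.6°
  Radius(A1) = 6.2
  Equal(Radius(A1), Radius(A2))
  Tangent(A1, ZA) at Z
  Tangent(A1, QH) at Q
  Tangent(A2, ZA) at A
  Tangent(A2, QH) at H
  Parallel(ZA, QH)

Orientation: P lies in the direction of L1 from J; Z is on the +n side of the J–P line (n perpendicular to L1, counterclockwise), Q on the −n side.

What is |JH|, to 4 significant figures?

22.38

The slot axis is L1's direction at 19.6°, so u = (cos 19.6°, sin 19.6°) = (0.9421, 0.3355) and n = (−sin 19.6°, cos 19.6°) = (-0.3355, 0.9421). J is at the origin and P lies 21.5 along u from J, so P = 21.5·u = (20.25, 7.212). Tangency of A1 to both parallel lines with radius 6.2 puts Z and Q at J ± 6.2·n: Z = (-2.080, 5.841), Q = (2.080, -5.841). Equal radii place A and H the same way about P: A = P + 6.2·n = (18.17, 13.05), H = P − 6.2·n = (22.33, 1.371). Then |JH| = |H − J| = 22.38.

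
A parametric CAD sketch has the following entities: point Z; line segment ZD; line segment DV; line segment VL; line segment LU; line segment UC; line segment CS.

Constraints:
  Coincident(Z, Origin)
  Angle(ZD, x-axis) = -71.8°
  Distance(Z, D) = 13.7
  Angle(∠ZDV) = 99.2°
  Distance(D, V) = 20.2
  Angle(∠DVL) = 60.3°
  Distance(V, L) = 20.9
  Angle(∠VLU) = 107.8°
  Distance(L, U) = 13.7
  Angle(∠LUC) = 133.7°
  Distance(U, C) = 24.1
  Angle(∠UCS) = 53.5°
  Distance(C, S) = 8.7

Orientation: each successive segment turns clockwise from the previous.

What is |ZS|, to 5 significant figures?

18.758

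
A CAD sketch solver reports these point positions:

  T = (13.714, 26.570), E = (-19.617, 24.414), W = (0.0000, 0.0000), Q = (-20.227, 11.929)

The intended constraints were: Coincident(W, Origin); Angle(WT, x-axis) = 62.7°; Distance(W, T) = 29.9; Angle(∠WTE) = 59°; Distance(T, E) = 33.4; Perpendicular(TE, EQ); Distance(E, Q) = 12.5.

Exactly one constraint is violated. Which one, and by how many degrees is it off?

Perpendicular(TE, EQ) — off by 6.50°.

W = (0.00, 0.00) ✓; WT at 62.70° ✓; |WT| = 29.90 ✓; ∠WTE = 59.00° ✓; |TE| = 33.40 ✓; ∠(TE, EQ) = 83.50° ✗; |EQ| = 12.50 ✓.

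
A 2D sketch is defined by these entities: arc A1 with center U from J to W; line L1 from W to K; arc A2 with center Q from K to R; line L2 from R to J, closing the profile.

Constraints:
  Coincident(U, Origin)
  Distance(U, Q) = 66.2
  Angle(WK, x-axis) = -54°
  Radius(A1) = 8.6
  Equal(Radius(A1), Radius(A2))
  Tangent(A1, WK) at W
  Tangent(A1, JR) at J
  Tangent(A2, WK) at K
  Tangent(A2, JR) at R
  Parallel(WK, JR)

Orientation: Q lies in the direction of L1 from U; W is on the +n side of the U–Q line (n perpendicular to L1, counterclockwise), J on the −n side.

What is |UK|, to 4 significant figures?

66.76

The slot axis is L1's direction at -54.0°, so u = (cos -54.0°, sin -54.0°) = (0.5878, -0.8090) and n = (−sin -54.0°, cos -54.0°) = (0.8090, 0.5878). U is at the origin and Q lies 66.2 along u from U, so Q = 66.2·u = (38.91, -53.56). Tangency of A1 to both parallel lines with radius 8.6 puts W and J at U ± 8.6·n: W = (6.958, 5.055), J = (-6.958, -5.055). Equal radii place K and R the same way about Q: K = Q + 8.6·n = (45.87, -48.50), R = Q − 8.6·n = (31.95, -58.61). Then |UK| = |K − U| = 66.76.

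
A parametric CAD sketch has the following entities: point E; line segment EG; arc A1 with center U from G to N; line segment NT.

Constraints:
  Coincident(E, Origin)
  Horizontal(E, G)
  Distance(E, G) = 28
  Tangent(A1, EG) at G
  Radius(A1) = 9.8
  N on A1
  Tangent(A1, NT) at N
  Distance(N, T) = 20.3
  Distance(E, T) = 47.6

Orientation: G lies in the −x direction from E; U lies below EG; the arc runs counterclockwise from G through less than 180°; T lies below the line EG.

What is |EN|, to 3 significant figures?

39.2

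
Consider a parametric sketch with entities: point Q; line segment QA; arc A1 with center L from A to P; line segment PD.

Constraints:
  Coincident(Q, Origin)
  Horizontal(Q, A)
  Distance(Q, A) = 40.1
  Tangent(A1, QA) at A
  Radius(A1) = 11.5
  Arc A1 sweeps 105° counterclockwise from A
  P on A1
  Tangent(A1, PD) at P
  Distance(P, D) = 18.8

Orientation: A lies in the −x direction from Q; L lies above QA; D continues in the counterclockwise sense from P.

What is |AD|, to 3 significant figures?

33.2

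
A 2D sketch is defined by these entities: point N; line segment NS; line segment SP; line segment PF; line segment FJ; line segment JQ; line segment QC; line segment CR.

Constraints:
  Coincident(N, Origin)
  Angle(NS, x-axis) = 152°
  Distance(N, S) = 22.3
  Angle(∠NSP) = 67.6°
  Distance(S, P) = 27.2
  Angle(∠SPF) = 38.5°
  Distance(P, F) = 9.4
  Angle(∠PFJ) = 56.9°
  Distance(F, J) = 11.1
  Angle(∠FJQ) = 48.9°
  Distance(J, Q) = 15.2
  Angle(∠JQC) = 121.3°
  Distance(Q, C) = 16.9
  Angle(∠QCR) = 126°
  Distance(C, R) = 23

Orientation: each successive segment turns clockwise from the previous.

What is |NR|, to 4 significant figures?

12.08

N is at the origin; NS runs at 152.0° with length 22.3, so S = (-19.69, 10.47). ∠NSP = 67.6° gives SP at 39.60° from the x-axis; with |SP| = 27.2, P = (1.268, 27.81). ∠SPF = 38.5° gives PF at -101.9° from the x-axis; with |PF| = 9.4, F = (-0.6701, 18.61). ∠PFJ = 56.9° gives FJ at 135.0° from the x-axis; with |FJ| = 11.1, J = (-8.519, 26.46). ∠FJQ = 48.9° gives JQ at 3.900° from the x-axis; with |JQ| = 15.2, Q = (6.646, 27.49). ∠JQC = 121.3° gives QC at -54.80° from the x-axis; with |QC| = 16.9, C = (16.39, 13.68). ∠QCR = 126.0° gives CR at -108.8° from the x-axis; with |CR| = 23.0, R = (8.975, -8.091). Then |NR| = |R − N| = 12.08.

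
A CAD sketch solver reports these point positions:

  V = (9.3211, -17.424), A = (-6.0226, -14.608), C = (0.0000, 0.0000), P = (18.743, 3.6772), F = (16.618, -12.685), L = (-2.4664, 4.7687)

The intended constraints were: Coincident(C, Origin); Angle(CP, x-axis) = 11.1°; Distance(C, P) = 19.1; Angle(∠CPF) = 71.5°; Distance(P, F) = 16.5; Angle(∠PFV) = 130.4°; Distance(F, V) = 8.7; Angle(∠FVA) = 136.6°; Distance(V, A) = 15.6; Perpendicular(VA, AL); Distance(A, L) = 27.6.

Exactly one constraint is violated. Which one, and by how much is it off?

Distance(A, L) = 27.6 — off by 7.90.

C = (0.00, 0.00) ✓; CP at 11.10° ✓; |CP| = 19.10 ✓; ∠CPF = 71.50° ✓; |PF| = 16.50 ✓; ∠PFV = 130.4° ✓; |FV| = 8.701 ✓; ∠FVA = 136.6° ✓; |VA| = 15.60 ✓; ∠(VA, AL) = 90.00° ✓; |AL| = 19.70 ✗.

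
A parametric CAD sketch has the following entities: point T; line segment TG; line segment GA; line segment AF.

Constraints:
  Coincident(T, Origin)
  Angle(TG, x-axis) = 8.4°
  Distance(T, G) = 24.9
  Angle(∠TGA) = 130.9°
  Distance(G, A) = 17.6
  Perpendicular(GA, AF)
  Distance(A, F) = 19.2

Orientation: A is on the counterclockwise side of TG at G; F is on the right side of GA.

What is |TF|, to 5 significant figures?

50.941

T is at the origin; TG runs at 8.4° with length 24.9, so G = 24.9·(cos 8.4°, sin 8.4°) = (24.633, 3.6375). ∠TGA = 130.9°, so GA runs at 8.4° + (180° − 130.9°) = 57.500° from the x-axis; with |GA| = 17.6, A = G + 17.6·(cos 57.500°, sin 57.500°) = (34.089, 18.481). The perpendicularity gives AF at right angles to GA; with |AF| = 19.2 on the right of GA, F = A + 19.2·(0.84339, -0.53730) = (50.282, 8.1650). Then |TF| = |F − T| = 50.941.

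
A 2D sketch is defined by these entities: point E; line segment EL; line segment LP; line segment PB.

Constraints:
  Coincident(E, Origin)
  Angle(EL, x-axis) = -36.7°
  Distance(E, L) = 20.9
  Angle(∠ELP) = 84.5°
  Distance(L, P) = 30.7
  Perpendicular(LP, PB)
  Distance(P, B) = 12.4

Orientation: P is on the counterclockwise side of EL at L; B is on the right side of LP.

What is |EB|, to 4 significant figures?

43.89

∠ELP = 84.5°, so LP runs at -36.7° + (180° − 84.5°) = 58.80° from the x-axis; with |LP| = 30.7, P = L + 30.7·(cos 58.80°, sin 58.80°) = (32.66, 13.77). LP ⟂ PB; with |PB| = 12.4 on the right of LP, B = P + 12.4·(0.8554, -0.5180) = (43.27, 7.346). Then |EB| = |B − E| = 43.89.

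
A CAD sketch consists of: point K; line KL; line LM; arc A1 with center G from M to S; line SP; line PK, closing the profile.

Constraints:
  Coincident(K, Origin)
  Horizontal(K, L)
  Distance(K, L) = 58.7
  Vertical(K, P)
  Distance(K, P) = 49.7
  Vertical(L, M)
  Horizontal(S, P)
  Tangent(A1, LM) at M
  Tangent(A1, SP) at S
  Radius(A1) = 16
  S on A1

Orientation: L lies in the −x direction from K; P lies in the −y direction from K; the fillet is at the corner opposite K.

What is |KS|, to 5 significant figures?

65.524

K is at the origin; KL is horizontal with |KL| = 58.7 and L on the −x side, so L = (-58.700, 0.0000). K and P share the same x with |KP| = 49.7 and P on the −y side, so P = (0.0000, -49.700). The virtual corner opposite K is at (-58.700, -49.700). Since A1 is tangent to LM there, GM ⟂ LM and tangency of A1 to SP means the radius GS is perpendicular to SP, with radius 16.0, so the center G sits 16.0 in from both sides at G = (-42.700, -33.700). That places the tangent points at M = (-58.700, -33.700) on LM and S = (-42.700, -49.700) on SP. Then |KS| = |S − K| = 65.524.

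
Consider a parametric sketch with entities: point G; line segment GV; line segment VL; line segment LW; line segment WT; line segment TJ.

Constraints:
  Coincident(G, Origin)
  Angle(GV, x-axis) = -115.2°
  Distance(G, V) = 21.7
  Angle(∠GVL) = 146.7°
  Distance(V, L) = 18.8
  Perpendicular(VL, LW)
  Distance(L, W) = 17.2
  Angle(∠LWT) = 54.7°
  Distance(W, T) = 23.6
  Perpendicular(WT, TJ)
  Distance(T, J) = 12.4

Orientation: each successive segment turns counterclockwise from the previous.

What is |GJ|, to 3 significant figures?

31.0

∠LWT = 54.7° gives WT at 133° from the x-axis; with |WT| = 23.6, T = (-5.78, -18.7). The perpendicularity gives TJ at right angles to WT, so TJ runs at -137°; with |TJ| = 12.4, J = (-14.8, -27.2). Then |GJ| = |J − G| = 31.0.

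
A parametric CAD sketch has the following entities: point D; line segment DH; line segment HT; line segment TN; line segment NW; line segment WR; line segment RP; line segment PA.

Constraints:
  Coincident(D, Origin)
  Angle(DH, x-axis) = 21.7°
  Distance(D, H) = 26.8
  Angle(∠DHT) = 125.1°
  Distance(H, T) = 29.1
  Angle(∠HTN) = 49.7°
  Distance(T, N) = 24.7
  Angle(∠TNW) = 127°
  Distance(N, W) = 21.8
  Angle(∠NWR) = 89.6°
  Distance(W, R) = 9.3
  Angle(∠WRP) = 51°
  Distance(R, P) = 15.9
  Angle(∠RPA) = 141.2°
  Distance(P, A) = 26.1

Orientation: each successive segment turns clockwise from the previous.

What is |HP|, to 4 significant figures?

19.43

D is at the origin; DH runs at 21.7° with length 26.8, so H = (24.90, 9.909). ∠DHT = 125.1° gives HT at -33.20° from the x-axis; with |HT| = 29.1, T = (49.25, -6.025). ∠HTN = 49.7° gives TN at -163.5° from the x-axis; with |TN| = 24.7, N = (25.57, -13.04). ∠TNW = 127.0° gives NW at 143.5° from the x-axis; with |NW| = 21.8, W = (8.044, -0.07292). ∠NWR = 89.6° gives WR at 53.10° from the x-axis; with |WR| = 9.3, R = (13.63, 7.364). ∠WRP = 51.0° gives RP at -75.90° from the x-axis; with |RP| = 15.9, P = (17.50, -8.057). Then |HP| = |P − H| = 19.43.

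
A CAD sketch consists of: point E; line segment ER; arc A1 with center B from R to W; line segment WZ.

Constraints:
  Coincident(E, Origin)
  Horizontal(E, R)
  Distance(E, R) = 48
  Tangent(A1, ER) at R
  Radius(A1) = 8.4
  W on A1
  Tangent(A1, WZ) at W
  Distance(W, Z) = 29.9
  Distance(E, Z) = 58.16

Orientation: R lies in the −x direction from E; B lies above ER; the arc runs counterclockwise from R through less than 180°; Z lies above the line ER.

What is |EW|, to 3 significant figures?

40.7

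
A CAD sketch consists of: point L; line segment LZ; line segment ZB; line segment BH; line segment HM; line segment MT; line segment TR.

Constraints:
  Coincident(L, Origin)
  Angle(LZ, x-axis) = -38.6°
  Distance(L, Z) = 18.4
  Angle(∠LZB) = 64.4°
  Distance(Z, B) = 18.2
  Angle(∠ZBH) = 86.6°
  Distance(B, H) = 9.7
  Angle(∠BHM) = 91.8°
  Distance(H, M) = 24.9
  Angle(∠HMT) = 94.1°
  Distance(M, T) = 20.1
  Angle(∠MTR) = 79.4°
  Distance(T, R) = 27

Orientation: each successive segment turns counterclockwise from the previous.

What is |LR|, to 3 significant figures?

26.1

L is at the origin; LZ runs at -38.6° with length 18.4, so Z = (14.4, -11.5). ∠LZB = 64.4° gives ZB at 77.0° from the x-axis; with |ZB| = 18.2, B = (18.5, 6.25). ∠ZBH = 86.6° gives BH at 170° from the x-axis; with |BH| = 9.7, H = (8.91, 7.87). ∠BHM = 91.8° gives HM at -101° from the x-axis; with |HM| = 24.9, M = (3.99, -16.5). ∠HMT = 94.1° gives MT at -15.5° from the x-axis; with |MT| = 20.1, T = (23.4, -21.9). ∠MTR = 79.4° gives TR at 85.1° from the x-axis; with |TR| = 27.0, R = (25.7, 4.99). Then |LR| = |R − L| = 26.1.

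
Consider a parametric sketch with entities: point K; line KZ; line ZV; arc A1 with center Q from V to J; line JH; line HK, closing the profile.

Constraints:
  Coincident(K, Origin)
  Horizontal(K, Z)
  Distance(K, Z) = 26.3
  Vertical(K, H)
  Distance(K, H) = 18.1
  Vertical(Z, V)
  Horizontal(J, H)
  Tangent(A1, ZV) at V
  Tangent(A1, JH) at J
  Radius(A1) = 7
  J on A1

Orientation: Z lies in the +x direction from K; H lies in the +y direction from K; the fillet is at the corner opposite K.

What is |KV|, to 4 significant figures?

28.55

The virtual corner opposite K is at (26.30, 18.10). The tangent condition forces QV to be normal to ZV and since A1 is tangent to JH there, QJ ⟂ JH, with radius 7.0, so the center Q sits 7.0 in from both sides at Q = (19.30, 11.10). That places the tangent points at V = (26.30, 11.10) on ZV and J = (19.30, 18.10) on JH. Then |KV| = |V − K| = 28.55.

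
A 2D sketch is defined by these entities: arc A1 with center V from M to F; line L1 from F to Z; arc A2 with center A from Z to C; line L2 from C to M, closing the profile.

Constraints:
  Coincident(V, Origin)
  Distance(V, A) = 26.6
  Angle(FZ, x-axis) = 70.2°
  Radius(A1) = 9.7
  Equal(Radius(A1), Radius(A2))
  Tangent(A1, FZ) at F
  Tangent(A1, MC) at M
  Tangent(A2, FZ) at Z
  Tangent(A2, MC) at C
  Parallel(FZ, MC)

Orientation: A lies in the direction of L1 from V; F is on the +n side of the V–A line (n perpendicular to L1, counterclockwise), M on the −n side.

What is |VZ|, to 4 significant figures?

28.31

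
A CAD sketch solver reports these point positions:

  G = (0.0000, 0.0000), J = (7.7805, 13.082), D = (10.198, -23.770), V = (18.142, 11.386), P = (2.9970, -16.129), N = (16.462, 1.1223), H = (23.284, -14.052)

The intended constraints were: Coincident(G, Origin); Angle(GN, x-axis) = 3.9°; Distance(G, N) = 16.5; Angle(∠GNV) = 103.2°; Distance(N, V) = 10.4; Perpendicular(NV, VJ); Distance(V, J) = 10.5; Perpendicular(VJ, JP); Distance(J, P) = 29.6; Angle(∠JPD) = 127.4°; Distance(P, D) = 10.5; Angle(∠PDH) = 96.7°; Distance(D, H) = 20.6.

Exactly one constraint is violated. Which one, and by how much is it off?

Distance(D, H) = 20.6 — off by 4.30.

G = (0.00, 0.00) ✓; GN at 3.900° ✓; |GN| = 16.50 ✓; ∠GNV = 103.2° ✓; |NV| = 10.40 ✓; ∠(NV, VJ) = 90.00° ✓; |VJ| = 10.50 ✓; ∠(VJ, JP) = 90.00° ✓; |JP| = 29.60 ✓; ∠JPD = 127.4° ✓; |PD| = 10.50 ✓; ∠PDH = 96.70° ✓; |DH| = 16.30 ✗.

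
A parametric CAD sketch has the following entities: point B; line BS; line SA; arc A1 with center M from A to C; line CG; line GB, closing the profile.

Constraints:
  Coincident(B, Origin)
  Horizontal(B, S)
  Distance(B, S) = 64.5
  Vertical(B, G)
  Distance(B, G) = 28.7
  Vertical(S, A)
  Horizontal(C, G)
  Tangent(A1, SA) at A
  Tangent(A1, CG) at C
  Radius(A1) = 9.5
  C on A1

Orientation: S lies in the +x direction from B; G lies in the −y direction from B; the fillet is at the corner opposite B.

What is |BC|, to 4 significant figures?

62.04

B is at the origin; BS is horizontal with |BS| = 64.5 and S on the +x side, so S = (64.50, 0.000). B and G share the same x with |BG| = 28.7 and G on the −y side, so G = (0.000, -28.70). The virtual corner opposite B is at (64.50, -28.70). A1 meets SA tangentially, so MA is at right angles to SA and A1 meets CG tangentially, so MC is at right angles to CG, with radius 9.5, so the center M sits 9.5 in from both sides at M = (55.00, -19.20). That places the tangent points at A = (64.50, -19.20) on SA and C = (55.00, -28.70) on CG. Then |BC| = |C − B| = 62.04.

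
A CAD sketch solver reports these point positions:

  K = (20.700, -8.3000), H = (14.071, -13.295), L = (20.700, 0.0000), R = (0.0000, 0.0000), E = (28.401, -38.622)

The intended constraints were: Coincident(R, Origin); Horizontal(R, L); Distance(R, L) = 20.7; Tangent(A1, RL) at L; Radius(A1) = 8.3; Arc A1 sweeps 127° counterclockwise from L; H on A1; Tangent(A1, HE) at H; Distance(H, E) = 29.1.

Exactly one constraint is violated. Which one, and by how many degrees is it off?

Tangent(A1, HE) at H — off by 7.50°.

R = (0.00, 0.00) ✓; R.y = 0.00, L.y = 0.00 ✓; |RL| = 20.70 ✓; ∠(KL, LR) = 90.00° ✓; |KL| = 8.300 ✓; bearing(K→H) − bearing(K→L) = 127.0° ✓; |KH| = 8.300 ✓; ∠(KH, HE) = 97.50° ✗; |HE| = 29.10 ✓.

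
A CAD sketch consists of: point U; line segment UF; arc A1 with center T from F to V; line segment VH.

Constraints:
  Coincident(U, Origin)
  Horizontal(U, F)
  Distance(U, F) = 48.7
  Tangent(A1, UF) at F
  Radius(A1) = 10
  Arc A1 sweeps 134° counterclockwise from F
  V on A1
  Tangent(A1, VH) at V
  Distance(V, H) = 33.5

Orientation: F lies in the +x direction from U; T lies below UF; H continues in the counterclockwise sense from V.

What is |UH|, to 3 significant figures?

76.7

On A1, F sits at bearing 90° from T; a 134° counterclockwise sweep puts V at bearing 224°, so V = T + 10.0·(cos 224°, sin 224°) = (41.5, -16.9). Tangency of A1 to VH means the radius TV is perpendicular to VH, so VH runs along (−sin 224°, cos 224°); with |VH| = 33.5, H = (64.8, -41.0). Then |UH| = |H − U| = 76.7.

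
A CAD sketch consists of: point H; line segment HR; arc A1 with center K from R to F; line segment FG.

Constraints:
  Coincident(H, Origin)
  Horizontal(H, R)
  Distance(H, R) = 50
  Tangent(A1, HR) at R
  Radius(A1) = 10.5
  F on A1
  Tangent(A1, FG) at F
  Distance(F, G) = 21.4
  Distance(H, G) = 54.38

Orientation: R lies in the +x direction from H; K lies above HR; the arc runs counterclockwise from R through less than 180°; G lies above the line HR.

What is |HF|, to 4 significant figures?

60.31

H is at the origin; H and R share the same y with |HR| = 50.0 and R on the +x side, so R = (50.00, 0.000). A1 meets HR tangentially, so KR is at right angles to HR, so K = R + (0, 10.5) = (50.00, 10.50). Since KF ⟂ FG (tangency), |KG| = √(10.5² + 21.4²) = 23.84 regardless of where F sits on A1. So G lies on both circle(H, 54.38) and circle(K, 23.84); the above-HR intersection is G = (43.00, 33.29). F is the foot of the tangent from G: F = (57.65, 17.69).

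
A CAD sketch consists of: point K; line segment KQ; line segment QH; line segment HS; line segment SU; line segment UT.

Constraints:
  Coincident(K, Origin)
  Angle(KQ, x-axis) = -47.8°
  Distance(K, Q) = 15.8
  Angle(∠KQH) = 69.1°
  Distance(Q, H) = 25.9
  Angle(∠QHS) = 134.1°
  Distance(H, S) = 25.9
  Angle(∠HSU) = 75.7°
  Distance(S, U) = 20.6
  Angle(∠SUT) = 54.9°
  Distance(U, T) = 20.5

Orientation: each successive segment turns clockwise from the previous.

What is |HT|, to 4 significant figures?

8.669

K is at the origin; KQ runs at -47.8° with length 15.8, so Q = (10.61, -11.70). ∠KQH = 69.1° gives QH at -158.7° from the x-axis; with |QH| = 25.9, H = (-13.52, -21.11). ∠QHS = 134.1° gives HS at 155.4° from the x-axis; with |HS| = 25.9, S = (-37.07, -10.33). ∠HSU = 75.7° gives SU at 51.10° from the x-axis; with |SU| = 20.6, U = (-24.13, 5.701). ∠SUT = 54.9° gives UT at -74.00° from the x-axis; with |UT| = 20.5, T = (-18.48, -14.01). Then |HT| = |T − H| = 8.669.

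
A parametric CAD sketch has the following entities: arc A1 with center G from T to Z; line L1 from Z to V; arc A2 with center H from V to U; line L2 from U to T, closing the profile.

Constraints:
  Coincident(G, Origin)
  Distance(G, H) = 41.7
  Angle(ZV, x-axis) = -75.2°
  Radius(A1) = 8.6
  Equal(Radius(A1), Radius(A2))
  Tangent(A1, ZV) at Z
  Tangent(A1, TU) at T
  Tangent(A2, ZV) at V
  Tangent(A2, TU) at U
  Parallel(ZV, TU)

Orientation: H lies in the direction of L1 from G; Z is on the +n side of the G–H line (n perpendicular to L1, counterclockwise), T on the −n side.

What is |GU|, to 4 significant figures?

42.58

The slot axis is L1's direction at -75.2°, so u = (cos -75.2°, sin -75.2°) = (0.2554, -0.9668) and n = (−sin -75.2°, cos -75.2°) = (0.9668, 0.2554). G is at the origin and H lies 41.7 along u from G, so H = 41.7·u = (10.65, -40.32). Tangency of A1 to both parallel lines with radius 8.6 puts Z and T at G ± 8.6·n: Z = (8.315, 2.197), T = (-8.315, -2.197). Equal radii place V and U the same way about H: V = H + 8.6·n = (18.97, -38.12), U = H − 8.6·n = (2.337, -42.51). Then |GU| = |U − G| = 42.58.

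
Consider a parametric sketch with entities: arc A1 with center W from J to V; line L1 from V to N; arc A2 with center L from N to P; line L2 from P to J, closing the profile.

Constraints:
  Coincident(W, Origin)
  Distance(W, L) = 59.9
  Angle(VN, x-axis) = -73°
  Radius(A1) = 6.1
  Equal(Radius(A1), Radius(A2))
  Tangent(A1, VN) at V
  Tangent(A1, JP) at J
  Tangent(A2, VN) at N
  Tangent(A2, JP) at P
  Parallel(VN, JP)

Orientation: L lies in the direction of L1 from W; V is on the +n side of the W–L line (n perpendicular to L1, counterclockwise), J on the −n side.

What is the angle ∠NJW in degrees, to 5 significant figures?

78.488°

Tangency of A1 to both parallel lines with radius 6.1 puts V and J at W ± 6.1·n: V = (5.8335, 1.7835), J = (-5.8335, -1.7835). Equal radii place N and P the same way about L: N = L + 6.1·n = (23.347, -55.499), P = L − 6.1·n = (11.680, -59.066). Then cos ∠NJW = JN·JW / (|JN||JW|), giving 78.488°.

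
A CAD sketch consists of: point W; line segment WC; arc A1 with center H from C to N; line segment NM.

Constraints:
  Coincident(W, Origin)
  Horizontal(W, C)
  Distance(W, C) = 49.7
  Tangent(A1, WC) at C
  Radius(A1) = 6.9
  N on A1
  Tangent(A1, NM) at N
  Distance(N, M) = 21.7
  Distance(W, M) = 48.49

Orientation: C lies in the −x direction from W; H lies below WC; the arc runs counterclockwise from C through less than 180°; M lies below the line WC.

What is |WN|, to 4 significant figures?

55.96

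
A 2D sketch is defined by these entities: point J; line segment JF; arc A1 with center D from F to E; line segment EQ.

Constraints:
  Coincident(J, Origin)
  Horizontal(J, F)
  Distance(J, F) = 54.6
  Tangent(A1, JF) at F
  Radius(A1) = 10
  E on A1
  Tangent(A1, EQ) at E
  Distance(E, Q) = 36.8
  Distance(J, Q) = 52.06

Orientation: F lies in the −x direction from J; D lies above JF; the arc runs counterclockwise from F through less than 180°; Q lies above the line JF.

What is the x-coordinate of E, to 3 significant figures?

-45.2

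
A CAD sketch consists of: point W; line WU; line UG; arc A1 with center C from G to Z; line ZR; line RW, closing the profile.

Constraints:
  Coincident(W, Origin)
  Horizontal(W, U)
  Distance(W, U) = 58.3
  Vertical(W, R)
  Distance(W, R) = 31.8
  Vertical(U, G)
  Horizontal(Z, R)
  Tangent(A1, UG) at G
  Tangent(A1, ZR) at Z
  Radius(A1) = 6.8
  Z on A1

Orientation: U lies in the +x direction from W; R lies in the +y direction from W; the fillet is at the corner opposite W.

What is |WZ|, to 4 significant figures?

60.53

W is at the origin; WU is horizontal with |WU| = 58.3 and U on the +x side, so U = (58.30, 0.000). W and R share the same x with |WR| = 31.8 and R on the +y side, so R = (0.000, 31.80). The virtual corner opposite W is at (58.30, 31.80). A1 meets UG tangentially, so CG is at right angles to UG and the tangent condition forces CZ to be normal to ZR, with radius 6.8, so the center C sits 6.8 in from both sides at C = (51.50, 25.00). That places the tangent points at G = (58.30, 25.00) on UG and Z = (51.50, 31.80) on ZR. Then |WZ| = |Z − W| = 60.53.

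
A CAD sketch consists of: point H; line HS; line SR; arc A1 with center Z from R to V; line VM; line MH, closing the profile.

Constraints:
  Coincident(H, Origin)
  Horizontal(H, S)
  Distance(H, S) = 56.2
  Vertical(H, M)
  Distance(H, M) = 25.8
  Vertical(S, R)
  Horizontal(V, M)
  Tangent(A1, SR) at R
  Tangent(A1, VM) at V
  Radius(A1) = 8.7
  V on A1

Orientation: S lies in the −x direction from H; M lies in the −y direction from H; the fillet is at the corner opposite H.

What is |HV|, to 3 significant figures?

54.1

H is at the origin; H and S share the same y with |HS| = 56.2 and S on the −x side, so S = (-56.2, 0.00). H and M share the same x with |HM| = 25.8 and M on the −y side, so M = (0.00, -25.8). The virtual corner opposite H is at (-56.2, -25.8). Since A1 is tangent to SR there, ZR ⟂ SR and tangency of A1 to VM means the radius ZV is perpendicular to VM, with radius 8.7, so the center Z sits 8.7 in from both sides at Z = (-47.5, -17.1). That places the tangent points at R = (-56.2, -17.1) on SR and V = (-47.5, -25.8) on VM. Then |HV| = |V − H| = 54.1.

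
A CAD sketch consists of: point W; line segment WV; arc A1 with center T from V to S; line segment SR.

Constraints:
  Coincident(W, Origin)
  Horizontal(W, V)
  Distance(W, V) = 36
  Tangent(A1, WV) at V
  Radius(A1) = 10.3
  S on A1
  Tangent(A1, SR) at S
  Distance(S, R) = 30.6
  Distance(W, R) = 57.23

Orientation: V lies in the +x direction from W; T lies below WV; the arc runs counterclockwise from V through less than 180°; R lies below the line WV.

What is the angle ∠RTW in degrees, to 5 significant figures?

110.09°

Checks: |TV| = 10.30 ✓; |TS| = 10.30 ✓; ∠(TS, SR) = 90.00° ✓; |SR| = 30.60 ✓; |WR| = 57.23 ✓.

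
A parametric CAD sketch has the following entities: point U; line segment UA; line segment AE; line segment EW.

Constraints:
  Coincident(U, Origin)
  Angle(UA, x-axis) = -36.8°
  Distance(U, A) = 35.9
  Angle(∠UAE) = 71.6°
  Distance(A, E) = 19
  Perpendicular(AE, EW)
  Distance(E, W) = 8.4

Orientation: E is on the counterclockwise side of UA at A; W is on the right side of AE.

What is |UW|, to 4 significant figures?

43.15

∠UAE = 71.6°, so AE runs at -36.8° + (180° − 71.6°) = 71.60° from the x-axis; with |AE| = 19.0, E = A + 19.0·(cos 71.60°, sin 71.60°) = (34.74, -3.476). AE is perpendicular to EW; with |EW| = 8.4 on the right of AE, W = E + 8.4·(0.9489, -0.3156) = (42.71, -6.128). Then |UW| = |W − U| = 43.15.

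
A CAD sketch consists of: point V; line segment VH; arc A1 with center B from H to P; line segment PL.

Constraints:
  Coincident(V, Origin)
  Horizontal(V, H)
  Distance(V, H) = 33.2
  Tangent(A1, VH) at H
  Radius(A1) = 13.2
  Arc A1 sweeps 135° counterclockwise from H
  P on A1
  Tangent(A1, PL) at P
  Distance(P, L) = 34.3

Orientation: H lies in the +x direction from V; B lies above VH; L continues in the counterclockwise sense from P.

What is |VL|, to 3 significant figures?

50.2

V is at the origin; V and H share the same y with |VH| = 33.2 and H on the +x side, so H = (33.2, 0.00). Since A1 is tangent to VH there, BH ⟂ VH, so B = H + (0, 13.2) = (33.2, 13.2). On A1, H sits at bearing -90° from B; a 135° counterclockwise sweep puts P at bearing 45°, so P = B + 13.2·(cos 45°, sin 45°) = (42.5, 22.5). Tangency of A1 to PL means the radius BP is perpendicular to PL, so PL runs along (−sin 45°, cos 45°); with |PL| = 34.3, L = (18.3, 46.8). Then |VL| = |L − V| = 50.2.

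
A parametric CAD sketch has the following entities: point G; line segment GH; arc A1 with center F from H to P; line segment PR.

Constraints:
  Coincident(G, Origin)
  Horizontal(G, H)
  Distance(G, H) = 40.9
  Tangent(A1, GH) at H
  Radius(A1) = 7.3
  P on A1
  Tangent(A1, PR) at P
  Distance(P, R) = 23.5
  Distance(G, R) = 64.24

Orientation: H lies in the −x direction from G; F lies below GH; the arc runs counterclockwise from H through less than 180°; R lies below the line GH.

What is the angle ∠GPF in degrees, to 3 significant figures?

37.9°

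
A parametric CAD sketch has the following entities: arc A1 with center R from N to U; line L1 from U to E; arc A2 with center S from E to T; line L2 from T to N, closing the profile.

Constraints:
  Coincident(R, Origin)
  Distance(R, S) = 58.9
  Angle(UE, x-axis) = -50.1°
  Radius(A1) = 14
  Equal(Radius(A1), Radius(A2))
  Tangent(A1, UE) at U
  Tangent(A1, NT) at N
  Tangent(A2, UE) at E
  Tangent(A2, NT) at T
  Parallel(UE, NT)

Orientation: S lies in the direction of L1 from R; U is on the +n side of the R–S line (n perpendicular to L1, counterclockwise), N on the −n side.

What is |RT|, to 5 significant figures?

60.541

Tangency of A1 to both parallel lines with radius 14.0 puts U and N at R ± 14.0·n: U = (10.740, 8.9803), N = (-10.740, -8.9803). Equal radii place E and T the same way about S: E = S + 14.0·n = (48.522, -36.206), T = S − 14.0·n = (27.041, -54.166). Then |RT| = |T − R| = 60.541.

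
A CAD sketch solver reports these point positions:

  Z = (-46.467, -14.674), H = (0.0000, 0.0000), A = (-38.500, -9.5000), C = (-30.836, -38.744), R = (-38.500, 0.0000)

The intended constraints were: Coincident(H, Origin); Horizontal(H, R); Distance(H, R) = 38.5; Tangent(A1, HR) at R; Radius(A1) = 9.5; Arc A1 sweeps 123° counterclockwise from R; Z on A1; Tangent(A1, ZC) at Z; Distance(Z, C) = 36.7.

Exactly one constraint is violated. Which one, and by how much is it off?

Distance(Z, C) = 36.7 — off by 8.00.

H = (0.00, 0.00) ✓; H.y = 0.00, R.y = 0.00 ✓; |HR| = 38.50 ✓; ∠(AR, RH) = 90.00° ✓; |AR| = 9.500 ✓; bearing(A→Z) − bearing(A→R) = 123.0° ✓; |AZ| = 9.500 ✓; ∠(AZ, ZC) = 90.00° ✓; |ZC| = 28.70 ✗.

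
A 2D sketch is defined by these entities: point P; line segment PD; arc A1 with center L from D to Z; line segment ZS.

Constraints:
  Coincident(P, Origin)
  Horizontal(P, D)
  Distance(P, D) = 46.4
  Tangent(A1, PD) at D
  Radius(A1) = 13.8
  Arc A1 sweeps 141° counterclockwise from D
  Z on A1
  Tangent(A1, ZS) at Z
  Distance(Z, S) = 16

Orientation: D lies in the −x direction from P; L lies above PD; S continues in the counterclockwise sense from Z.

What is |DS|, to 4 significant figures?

34.80

P is at the origin; P and D share the same y with |PD| = 46.4 and D on the −x side, so D = (-46.40, 0.000). Since A1 is tangent to PD there, LD ⟂ PD, so L = D + (0, 13.8) = (-46.40, 13.80). On A1, D sits at bearing -90° from L; a 141° counterclockwise sweep puts Z at bearing 51°, so Z = L + 13.8·(cos 51°, sin 51°) = (-37.72, 24.52). A1 meets ZS tangentially, so LZ is at right angles to ZS, so ZS runs along (−sin 51°, cos 51°); with |ZS| = 16.0, S = (-50.15, 34.59). Then |DS| = |S − D| = 34.80.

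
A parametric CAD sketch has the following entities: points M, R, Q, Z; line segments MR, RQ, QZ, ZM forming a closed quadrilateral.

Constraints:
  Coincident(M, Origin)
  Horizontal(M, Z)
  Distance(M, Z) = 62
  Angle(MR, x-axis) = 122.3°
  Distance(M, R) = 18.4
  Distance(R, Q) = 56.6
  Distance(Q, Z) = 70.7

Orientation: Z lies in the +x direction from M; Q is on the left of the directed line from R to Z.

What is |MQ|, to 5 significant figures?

65.172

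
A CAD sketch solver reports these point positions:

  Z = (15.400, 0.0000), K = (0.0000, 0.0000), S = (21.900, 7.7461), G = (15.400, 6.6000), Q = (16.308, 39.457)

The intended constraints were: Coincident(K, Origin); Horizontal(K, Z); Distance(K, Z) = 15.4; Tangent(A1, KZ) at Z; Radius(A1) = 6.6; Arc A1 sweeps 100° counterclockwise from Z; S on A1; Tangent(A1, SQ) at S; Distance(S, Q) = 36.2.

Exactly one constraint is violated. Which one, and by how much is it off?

Distance(S, Q) = 36.2 — off by 4.00.

K = (0.00, 0.00) ✓; K.y = 0.00, Z.y = 0.00 ✓; |KZ| = 15.40 ✓; ∠(GZ, ZK) = 90.00° ✓; |GZ| = 6.600 ✓; bearing(G→S) − bearing(G→Z) = 100.0° ✓; |GS| = 6.600 ✓; ∠(GS, SQ) = 90.00° ✓; |SQ| = 32.20 ✗.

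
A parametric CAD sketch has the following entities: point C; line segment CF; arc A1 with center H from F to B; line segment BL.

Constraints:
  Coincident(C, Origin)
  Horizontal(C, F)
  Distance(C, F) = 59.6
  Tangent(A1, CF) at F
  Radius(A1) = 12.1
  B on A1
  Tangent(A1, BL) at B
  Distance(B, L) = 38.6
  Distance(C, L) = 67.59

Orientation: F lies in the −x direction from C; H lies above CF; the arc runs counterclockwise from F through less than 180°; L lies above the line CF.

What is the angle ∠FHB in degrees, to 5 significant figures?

86.966°

C is at the origin; C and F share the same y with |CF| = 59.6 and F on the −x side, so F = (-59.600, 0.0000). A1 meets CF tangentially, so HF is at right angles to CF, so H = F + (0, 12.1) = (-59.600, 12.100). Since HB ⟂ BL (tangency), |HL| = √(12.1² + 38.6²) = 40.452 regardless of where B sits on A1. So L lies on both circle(C, 67.59) and circle(H, 40.452); the above-CF intersection is L = (-45.474, 50.005). B is the foot of the tangent from L: B = (-47.517, 11.460).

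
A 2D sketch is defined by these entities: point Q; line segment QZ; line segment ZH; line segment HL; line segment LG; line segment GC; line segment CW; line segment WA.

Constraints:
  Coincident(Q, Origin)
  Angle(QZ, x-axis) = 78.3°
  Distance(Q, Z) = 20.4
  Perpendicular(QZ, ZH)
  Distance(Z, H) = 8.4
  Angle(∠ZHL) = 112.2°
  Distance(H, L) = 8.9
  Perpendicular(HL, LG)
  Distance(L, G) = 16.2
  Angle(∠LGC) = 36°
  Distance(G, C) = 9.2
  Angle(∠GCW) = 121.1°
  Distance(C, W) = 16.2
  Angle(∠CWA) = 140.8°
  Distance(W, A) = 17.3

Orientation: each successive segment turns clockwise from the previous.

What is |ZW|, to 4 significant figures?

19.04

∠LGC = 36.0° gives GC at 46.50° from the x-axis; with |GC| = 9.2, C = (4.388, 13.24). ∠GCW = 121.1° gives CW at -12.40° from the x-axis; with |CW| = 16.2, W = (20.21, 9.764). Then |ZW| = |W − Z| = 19.04.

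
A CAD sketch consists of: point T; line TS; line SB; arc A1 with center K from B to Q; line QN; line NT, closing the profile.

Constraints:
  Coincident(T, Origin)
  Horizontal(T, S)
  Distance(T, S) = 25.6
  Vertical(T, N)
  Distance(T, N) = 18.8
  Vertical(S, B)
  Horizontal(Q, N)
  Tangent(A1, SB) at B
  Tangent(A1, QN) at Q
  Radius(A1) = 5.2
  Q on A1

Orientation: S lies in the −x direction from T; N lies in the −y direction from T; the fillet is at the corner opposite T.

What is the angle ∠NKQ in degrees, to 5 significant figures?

75.700°

T is at the origin; T and S share the same y with |TS| = 25.6 and S on the −x side, so S = (-25.600, 0.0000). TN is vertical with |TN| = 18.8 and N on the −y side, so N = (0.0000, -18.800). The virtual corner opposite T is at (-25.600, -18.800). The tangent condition forces KB to be normal to SB and tangency of A1 to QN means the radius KQ is perpendicular to QN, with radius 5.2, so the center K sits 5.2 in from both sides at K = (-20.400, -13.600). That places the tangent points at B = (-25.600, -13.600) on SB and Q = (-20.400, -18.800) on QN. Then cos ∠NKQ = KN·KQ / (|KN||KQ|), giving 75.700°.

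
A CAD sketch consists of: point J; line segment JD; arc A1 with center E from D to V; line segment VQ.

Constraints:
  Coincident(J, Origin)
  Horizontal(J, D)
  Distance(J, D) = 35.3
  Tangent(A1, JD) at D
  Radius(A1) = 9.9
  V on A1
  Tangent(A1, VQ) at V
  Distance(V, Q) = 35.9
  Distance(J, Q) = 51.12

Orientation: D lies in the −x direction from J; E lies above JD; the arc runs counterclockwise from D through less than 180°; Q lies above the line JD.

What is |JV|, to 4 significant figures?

27.10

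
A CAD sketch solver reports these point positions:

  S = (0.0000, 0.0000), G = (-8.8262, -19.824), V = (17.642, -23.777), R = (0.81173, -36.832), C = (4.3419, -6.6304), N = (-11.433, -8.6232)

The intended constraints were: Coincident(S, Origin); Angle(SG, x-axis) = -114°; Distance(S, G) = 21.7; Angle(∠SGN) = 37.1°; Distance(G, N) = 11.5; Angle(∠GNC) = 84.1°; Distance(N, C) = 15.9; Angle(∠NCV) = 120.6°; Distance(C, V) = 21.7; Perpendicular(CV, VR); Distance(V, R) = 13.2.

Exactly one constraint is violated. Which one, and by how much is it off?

Distance(V, R) = 13.2 — off by 8.10.

S = (0.00, 0.00) ✓; SG at -114.0° ✓; |SG| = 21.70 ✓; ∠SGN = 37.10° ✓; |GN| = 11.50 ✓; ∠GNC = 84.10° ✓; |NC| = 15.90 ✓; ∠NCV = 120.6° ✓; |CV| = 21.70 ✓; ∠(CV, VR) = 90.00° ✓; |VR| = 21.30 ✗.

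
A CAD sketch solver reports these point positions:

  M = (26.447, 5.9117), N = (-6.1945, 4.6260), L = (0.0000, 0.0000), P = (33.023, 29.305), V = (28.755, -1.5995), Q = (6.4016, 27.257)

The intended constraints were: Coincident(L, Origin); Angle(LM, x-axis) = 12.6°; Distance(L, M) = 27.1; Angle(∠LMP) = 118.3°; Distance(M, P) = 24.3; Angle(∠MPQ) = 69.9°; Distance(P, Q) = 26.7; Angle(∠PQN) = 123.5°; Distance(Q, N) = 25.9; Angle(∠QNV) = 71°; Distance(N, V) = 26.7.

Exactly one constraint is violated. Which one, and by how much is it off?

Distance(N, V) = 26.7 — off by 8.80.

L = (0.00, 0.00) ✓; LM at 12.60° ✓; |LM| = 27.10 ✓; ∠LMP = 118.3° ✓; |MP| = 24.30 ✓; ∠MPQ = 69.90° ✓; |PQ| = 26.70 ✓; ∠PQN = 123.5° ✓; |QN| = 25.90 ✓; ∠QNV = 71.00° ✓; |NV| = 35.50 ✗.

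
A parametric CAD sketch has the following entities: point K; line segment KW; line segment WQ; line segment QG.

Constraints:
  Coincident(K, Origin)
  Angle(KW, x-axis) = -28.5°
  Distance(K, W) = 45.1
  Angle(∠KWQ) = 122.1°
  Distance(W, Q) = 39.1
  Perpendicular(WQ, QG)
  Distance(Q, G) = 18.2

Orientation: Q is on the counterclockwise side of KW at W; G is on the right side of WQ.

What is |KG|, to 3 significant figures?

84.6

K is at the origin; KW runs at -28.5° with length 45.1, so W = 45.1·(cos -28.5°, sin -28.5°) = (39.6, -21.5). ∠KWQ = 122.1°, so WQ runs at -28.5° + (180° − 122.1°) = 29.4° from the x-axis; with |WQ| = 39.1, Q = W + 39.1·(cos 29.4°, sin 29.4°) = (73.7, -2.33). WQ ⟂ QG; with |QG| = 18.2 on the right of WQ, G = Q + 18.2·(0.491, -0.871) = (82.6, -18.2). Then |KG| = |G − K| = 84.6.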